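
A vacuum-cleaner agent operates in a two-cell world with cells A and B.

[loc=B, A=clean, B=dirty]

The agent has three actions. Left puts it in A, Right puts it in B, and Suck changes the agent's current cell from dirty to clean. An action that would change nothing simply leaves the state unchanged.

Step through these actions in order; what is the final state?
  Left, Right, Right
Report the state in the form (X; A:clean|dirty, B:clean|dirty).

1) do Left; now (A; A:clean, B:dirty)
2) do Right; now (B; A:clean, B:dirty)
3) do Right; now (B; A:clean, B:dirty)

(B; A:clean, B:dirty)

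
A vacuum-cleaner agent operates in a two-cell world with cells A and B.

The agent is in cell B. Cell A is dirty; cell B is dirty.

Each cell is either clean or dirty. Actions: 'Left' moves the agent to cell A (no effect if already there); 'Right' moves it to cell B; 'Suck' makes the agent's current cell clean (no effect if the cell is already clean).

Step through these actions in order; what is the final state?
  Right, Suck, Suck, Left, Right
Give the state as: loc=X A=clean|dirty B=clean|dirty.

t=1 Right ⇒ loc=B A=dirty B=dirty
t=2 Suck ⇒ loc=B A=dirty B=clean
t=3 Suck ⇒ loc=B A=dirty B=clean
t=4 Left ⇒ loc=A A=dirty B=clean
t=5 Right ⇒ loc=B A=dirty B=clean

loc=B A=dirty B=clean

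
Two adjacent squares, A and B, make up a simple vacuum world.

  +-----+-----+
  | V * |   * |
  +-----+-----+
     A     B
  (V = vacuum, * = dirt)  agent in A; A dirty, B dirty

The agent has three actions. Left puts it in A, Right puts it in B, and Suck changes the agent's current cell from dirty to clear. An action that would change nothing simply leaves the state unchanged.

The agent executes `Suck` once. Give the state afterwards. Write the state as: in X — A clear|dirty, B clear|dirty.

start: in A — A dirty, B dirty
t=1 Suck ⇒ in A — A clear, B dirty

in A — A clear, B dirty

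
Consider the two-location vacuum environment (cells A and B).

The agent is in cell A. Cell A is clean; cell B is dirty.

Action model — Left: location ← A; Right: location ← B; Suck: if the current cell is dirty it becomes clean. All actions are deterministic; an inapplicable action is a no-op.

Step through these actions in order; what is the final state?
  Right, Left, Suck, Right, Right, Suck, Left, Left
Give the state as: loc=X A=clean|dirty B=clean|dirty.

[1] after Right: loc=B A=clean B=dirty
[2] after Left: loc=A A=clean B=dirty
[3] after Suck: loc=A A=clean B=dirty
[4] after Right: loc=B A=clean B=dirty
[5] after Right: loc=B A=clean B=dirty
[6] after Suck: loc=B A=clean B=clean
[7] after Left: loc=A A=clean B=clean
[8] after Left: loc=A A=clean B=clean

loc=A A=clean B=clean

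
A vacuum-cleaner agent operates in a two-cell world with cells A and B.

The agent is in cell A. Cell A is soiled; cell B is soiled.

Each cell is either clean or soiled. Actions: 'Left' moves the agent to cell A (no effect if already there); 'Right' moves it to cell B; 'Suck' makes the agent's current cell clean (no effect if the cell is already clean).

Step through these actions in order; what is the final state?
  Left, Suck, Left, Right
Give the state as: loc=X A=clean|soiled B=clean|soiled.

Left (#1): loc=A A=soiled B=soiled
Suck (#2): loc=A A=clean B=soiled
Left (#3): loc=A A=clean B=soiled
Right (#4): loc=B A=clean B=soiled

loc=B A=clean B=soiled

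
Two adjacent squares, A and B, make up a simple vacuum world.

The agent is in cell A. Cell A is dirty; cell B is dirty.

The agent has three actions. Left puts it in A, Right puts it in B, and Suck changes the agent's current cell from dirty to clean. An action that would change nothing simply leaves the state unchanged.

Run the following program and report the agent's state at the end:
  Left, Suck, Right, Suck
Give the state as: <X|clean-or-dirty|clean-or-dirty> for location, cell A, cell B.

1) do Left; now <A|dirty|dirty>
2) do Suck; now <A|clean|dirty>
3) do Right; now <B|clean|dirty>
4) do Suck; now <B|clean|clean>

<B|clean|clean>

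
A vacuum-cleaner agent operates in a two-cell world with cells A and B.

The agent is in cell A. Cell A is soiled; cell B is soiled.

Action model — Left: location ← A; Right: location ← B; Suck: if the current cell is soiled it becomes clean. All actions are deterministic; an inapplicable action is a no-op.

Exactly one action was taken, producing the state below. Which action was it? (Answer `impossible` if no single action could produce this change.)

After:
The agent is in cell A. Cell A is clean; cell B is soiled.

try  Left: in A — A soiled, B soiled
try Right: in B — A soiled, B soiled
try  Suck: in A — A clean, B soiled  ← match

Suck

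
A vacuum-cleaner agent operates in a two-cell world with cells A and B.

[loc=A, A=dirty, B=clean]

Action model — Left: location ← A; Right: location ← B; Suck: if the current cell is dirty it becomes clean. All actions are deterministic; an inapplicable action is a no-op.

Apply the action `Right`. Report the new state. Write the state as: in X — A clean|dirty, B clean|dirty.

in B — A dirty, B clean

start: in A — A dirty, B clean
1) do Right; now in B — A dirty, B clean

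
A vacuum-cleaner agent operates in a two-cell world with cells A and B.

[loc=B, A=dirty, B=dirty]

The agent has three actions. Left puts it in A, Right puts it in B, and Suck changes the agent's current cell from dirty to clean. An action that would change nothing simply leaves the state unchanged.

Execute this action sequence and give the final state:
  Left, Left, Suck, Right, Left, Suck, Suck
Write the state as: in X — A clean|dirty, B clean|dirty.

in A — A clean, B dirty

1. Left → in A — A dirty, B dirty
2. Left → in A — A dirty, B dirty
3. Suck → in A — A clean, B dirty
4. Right → in B — A clean, B dirty
5. Left → in A — A clean, B dirty
6. Suck → in A — A clean, B dirty
7. Suck → in A — A clean, B dirty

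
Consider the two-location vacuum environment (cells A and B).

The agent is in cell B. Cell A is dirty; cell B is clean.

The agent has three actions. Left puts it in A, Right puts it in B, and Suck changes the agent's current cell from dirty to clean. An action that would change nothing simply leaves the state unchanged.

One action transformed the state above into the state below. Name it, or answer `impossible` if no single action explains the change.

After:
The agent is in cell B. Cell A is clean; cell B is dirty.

try  Left: in A — A dirty, B clean
try Right: in B — A dirty, B clean
try  Suck: in B — A dirty, B clean
no single action produces the after-state

impossible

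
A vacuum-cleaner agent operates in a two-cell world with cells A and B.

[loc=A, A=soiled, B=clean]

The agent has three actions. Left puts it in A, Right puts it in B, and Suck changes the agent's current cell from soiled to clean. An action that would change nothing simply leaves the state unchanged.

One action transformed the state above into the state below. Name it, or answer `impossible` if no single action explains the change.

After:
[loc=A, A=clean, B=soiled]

impossible

try  Left: in A — A soiled, B clean
try Right: in B — A soiled, B clean
try  Suck: in A — A clean, B clean
no single action produces the after-state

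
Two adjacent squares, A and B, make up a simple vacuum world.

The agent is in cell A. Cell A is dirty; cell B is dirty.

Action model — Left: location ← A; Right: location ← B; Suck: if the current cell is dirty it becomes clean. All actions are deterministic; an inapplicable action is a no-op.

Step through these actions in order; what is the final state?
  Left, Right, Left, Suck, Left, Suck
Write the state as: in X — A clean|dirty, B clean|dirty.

t=1 Left ⇒ in A — A dirty, B dirty
t=2 Right ⇒ in B — A dirty, B dirty
t=3 Left ⇒ in A — A dirty, B dirty
t=4 Suck ⇒ in A — A clean, B dirty
t=5 Left ⇒ in A — A clean, B dirty
t=6 Suck ⇒ in A — A clean, B dirty

in A — A clean, B dirty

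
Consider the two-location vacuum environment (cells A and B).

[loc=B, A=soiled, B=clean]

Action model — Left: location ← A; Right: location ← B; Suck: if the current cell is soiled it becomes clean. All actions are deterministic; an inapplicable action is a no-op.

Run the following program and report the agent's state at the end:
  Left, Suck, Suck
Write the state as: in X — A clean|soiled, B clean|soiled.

in A — A clean, B clean

1) do Left; now in A — A soiled, B clean
2) do Suck; now in A — A clean, B clean
3) do Suck; now in A — A clean, B clean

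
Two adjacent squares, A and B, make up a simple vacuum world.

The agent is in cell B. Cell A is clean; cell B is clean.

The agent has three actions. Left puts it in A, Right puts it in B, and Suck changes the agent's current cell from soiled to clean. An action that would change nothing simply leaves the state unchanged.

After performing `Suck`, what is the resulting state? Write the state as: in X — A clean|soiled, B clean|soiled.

in B — A clean, B clean

start: in B — A clean, B clean
1) do Suck; now in B — A clean, B clean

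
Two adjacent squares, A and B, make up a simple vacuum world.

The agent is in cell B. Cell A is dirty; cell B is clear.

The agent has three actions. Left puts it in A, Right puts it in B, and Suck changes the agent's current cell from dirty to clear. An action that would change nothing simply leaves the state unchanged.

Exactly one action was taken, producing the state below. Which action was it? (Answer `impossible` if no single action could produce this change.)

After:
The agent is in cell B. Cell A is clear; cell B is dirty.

impossible

try  Left: <A|dirty|clear>
try Right: <B|dirty|clear>
try  Suck: <B|dirty|clear>
no single action produces the after-state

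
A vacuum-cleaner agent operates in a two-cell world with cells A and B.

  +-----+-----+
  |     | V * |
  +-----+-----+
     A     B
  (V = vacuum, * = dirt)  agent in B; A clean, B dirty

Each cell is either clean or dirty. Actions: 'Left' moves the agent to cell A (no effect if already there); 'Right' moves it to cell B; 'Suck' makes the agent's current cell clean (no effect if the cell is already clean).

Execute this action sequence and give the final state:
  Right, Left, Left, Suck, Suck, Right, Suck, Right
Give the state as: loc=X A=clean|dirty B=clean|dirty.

loc=B A=clean B=clean

Right (#1): loc=B A=clean B=dirty
Left (#2): loc=A A=clean B=dirty
Left (#3): loc=A A=clean B=dirty
Suck (#4): loc=A A=clean B=dirty
Suck (#5): loc=A A=clean B=dirty
Right (#6): loc=B A=clean B=dirty
Suck (#7): loc=B A=clean B=clean
Right (#8): loc=B A=clean B=clean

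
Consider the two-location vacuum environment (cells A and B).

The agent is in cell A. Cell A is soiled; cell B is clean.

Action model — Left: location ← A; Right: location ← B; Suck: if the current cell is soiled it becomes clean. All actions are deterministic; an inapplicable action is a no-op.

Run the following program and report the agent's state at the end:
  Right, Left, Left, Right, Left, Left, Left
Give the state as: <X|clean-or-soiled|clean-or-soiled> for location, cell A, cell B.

1) do Right; now <B|soiled|clean>
2) do Left; now <A|soiled|clean>
3) do Left; now <A|soiled|clean>
4) do Right; now <B|soiled|clean>
5) do Left; now <A|soiled|clean>
6) do Left; now <A|soiled|clean>
7) do Left; now <A|soiled|clean>

<A|soiled|clean>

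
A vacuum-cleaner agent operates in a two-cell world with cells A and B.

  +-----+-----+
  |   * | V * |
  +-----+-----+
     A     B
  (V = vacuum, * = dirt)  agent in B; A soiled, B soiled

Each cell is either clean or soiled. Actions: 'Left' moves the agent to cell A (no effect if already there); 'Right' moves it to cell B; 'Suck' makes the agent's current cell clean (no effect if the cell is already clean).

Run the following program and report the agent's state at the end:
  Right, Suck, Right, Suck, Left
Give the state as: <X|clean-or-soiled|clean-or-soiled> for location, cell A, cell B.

<A|soiled|clean>

t=1 Right ⇒ <B|soiled|soiled>
t=2 Suck ⇒ <B|soiled|clean>
t=3 Right ⇒ <B|soiled|clean>
t=4 Suck ⇒ <B|soiled|clean>
t=5 Left ⇒ <A|soiled|clean>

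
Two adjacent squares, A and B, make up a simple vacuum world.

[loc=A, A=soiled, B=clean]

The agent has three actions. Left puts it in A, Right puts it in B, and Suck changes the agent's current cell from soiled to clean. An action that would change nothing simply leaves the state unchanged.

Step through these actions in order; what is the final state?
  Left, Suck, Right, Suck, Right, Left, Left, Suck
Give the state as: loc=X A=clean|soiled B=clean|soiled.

loc=A A=clean B=clean

t=1 Left ⇒ loc=A A=soiled B=clean
t=2 Suck ⇒ loc=A A=clean B=clean
t=3 Right ⇒ loc=B A=clean B=clean
t=4 Suck ⇒ loc=B A=clean B=clean
t=5 Right ⇒ loc=B A=clean B=clean
t=6 Left ⇒ loc=A A=clean B=clean
t=7 Left ⇒ loc=A A=clean B=clean
t=8 Suck ⇒ loc=A A=clean B=clean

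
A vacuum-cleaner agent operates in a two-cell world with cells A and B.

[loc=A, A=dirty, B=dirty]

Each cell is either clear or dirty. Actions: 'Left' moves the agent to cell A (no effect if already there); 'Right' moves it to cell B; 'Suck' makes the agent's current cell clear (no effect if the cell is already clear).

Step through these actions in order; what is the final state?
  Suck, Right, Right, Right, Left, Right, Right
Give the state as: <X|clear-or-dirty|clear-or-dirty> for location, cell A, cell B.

<B|clear|dirty>

Suck (#1): <A|clear|dirty>
Right (#2): <B|clear|dirty>
Right (#3): <B|clear|dirty>
Right (#4): <B|clear|dirty>
Left (#5): <A|clear|dirty>
Right (#6): <B|clear|dirty>
Right (#7): <B|clear|dirty>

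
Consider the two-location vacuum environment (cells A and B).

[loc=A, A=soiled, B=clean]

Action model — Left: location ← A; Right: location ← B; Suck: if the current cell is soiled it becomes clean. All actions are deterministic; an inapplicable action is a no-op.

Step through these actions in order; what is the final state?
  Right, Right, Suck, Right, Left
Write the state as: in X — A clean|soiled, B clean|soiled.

in A — A soiled, B clean

[1] after Right: in B — A soiled, B clean
[2] after Right: in B — A soiled, B clean
[3] after Suck: in B — A soiled, B clean
[4] after Right: in B — A soiled, B clean
[5] after Left: in A — A soiled, B clean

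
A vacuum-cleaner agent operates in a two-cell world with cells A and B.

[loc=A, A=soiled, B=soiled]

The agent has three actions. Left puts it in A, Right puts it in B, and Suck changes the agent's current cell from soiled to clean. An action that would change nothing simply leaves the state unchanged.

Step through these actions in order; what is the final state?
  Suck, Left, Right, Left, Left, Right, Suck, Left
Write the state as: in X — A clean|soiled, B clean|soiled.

in A — A clean, B clean

1. Suck → in A — A clean, B soiled
2. Left → in A — A clean, B soiled
3. Right → in B — A clean, B soiled
4. Left → in A — A clean, B soiled
5. Left → in A — A clean, B soiled
6. Right → in B — A clean, B soiled
7. Suck → in B — A clean, B clean
8. Left → in A — A clean, B clean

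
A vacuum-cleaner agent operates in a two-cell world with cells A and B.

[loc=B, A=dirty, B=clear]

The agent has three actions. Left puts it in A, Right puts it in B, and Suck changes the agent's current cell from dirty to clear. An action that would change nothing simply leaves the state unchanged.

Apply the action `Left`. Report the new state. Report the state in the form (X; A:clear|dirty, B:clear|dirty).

start: (B; A:dirty, B:clear)
t=1 Left ⇒ (A; A:dirty, B:clear)

(A; A:dirty, B:clear)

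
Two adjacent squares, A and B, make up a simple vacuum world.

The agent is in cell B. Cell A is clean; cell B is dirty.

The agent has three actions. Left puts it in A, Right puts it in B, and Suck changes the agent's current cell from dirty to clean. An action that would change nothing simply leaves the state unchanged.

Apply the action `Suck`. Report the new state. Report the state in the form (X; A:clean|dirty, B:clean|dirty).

(B; A:clean, B:clean)

start: (B; A:clean, B:dirty)
1. Suck → (B; A:clean, B:clean)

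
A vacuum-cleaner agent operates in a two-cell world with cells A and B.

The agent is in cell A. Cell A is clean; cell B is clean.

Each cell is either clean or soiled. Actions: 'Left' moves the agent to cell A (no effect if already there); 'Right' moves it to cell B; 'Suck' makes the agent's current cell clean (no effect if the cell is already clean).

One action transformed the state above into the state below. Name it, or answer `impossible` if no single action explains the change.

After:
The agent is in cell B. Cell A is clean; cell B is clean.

Right

try  Left: in A — A clean, B clean
try Right: in B — A clean, B clean  ← match
try  Suck: in A — A clean, B clean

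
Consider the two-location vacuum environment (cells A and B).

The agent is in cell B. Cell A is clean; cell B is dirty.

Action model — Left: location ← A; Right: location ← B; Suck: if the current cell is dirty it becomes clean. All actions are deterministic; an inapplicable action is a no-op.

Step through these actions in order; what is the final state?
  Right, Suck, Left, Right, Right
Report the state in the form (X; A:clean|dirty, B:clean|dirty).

1. Right → (B; A:clean, B:dirty)
2. Suck → (B; A:clean, B:clean)
3. Left → (A; A:clean, B:clean)
4. Right → (B; A:clean, B:clean)
5. Right → (B; A:clean, B:clean)

(B; A:clean, B:clean)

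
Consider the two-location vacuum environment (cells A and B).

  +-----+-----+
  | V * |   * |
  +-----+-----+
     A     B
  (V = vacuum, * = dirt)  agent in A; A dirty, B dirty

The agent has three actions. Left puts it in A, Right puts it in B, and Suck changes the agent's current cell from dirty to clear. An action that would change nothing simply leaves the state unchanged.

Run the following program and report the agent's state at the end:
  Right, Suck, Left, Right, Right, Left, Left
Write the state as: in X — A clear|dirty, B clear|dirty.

Right (#1): in B — A dirty, B dirty
Suck (#2): in B — A dirty, B clear
Left (#3): in A — A dirty, B clear
Right (#4): in B — A dirty, B clear
Right (#5): in B — A dirty, B clear
Left (#6): in A — A dirty, B clear
Left (#7): in A — A dirty, B clear

in A — A dirty, B clear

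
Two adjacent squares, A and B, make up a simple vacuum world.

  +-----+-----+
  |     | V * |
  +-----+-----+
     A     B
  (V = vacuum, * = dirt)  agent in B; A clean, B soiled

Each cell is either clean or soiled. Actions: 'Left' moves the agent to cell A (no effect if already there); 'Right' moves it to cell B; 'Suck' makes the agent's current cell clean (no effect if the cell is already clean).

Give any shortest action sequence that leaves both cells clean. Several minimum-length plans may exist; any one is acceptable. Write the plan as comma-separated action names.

1. Suck → <B|clean|clean>
min 1: B is soiled, one Suck

Suck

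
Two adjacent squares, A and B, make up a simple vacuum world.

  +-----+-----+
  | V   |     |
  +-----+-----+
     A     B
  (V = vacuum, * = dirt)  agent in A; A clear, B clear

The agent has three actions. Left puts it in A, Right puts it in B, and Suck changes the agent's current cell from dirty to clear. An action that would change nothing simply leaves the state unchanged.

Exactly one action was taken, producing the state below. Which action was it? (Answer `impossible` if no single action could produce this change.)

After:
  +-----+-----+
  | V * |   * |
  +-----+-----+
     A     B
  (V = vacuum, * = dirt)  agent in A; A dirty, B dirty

impossible

try  Left: (A; A:clear, B:clear)
try Right: (B; A:clear, B:clear)
try  Suck: (A; A:clear, B:clear)
no single action produces the after-state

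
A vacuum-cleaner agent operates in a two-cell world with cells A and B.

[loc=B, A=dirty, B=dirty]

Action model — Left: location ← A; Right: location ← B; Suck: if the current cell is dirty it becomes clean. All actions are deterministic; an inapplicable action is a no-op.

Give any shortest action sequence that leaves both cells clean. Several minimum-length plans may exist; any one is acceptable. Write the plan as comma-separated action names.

t=1 Suck ⇒ in B — A dirty, B clean
t=2 Left ⇒ in A — A dirty, B clean
t=3 Suck ⇒ in A — A clean, B clean
min 3: Suck B + move + Suck A

Suck, Left, Suck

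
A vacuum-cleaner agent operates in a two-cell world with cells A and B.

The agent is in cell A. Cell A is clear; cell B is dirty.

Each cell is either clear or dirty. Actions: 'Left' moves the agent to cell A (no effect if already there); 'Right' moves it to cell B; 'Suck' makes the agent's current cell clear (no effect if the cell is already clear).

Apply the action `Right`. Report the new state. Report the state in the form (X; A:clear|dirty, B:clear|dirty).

(B; A:clear, B:dirty)

start: (A; A:clear, B:dirty)
step 1/1 (Right): (B; A:clear, B:dirty)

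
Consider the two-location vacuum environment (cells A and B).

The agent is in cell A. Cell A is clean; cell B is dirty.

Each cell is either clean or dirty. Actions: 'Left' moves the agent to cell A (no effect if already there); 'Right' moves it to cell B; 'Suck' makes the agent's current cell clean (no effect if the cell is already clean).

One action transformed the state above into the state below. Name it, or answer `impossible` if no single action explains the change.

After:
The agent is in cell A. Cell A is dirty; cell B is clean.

try  Left: loc=A A=clean B=dirty
try Right: loc=B A=clean B=dirty
try  Suck: loc=A A=clean B=dirty
no single action produces the after-state

impossible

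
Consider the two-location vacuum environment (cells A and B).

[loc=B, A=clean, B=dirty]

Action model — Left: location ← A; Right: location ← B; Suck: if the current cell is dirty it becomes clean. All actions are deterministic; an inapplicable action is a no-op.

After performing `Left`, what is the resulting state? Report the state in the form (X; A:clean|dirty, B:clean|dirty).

(A; A:clean, B:dirty)

start: (B; A:clean, B:dirty)
1) do Left; now (A; A:clean, B:dirty)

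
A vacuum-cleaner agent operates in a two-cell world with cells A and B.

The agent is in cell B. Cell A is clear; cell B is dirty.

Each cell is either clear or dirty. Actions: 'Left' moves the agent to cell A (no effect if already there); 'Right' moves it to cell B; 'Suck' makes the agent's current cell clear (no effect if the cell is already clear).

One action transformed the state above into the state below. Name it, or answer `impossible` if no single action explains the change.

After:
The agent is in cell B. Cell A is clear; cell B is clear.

try  Left: loc=A A=clear B=dirty
try Right: loc=B A=clear B=dirty
try  Suck: loc=B A=clear B=clear  ← match

Suck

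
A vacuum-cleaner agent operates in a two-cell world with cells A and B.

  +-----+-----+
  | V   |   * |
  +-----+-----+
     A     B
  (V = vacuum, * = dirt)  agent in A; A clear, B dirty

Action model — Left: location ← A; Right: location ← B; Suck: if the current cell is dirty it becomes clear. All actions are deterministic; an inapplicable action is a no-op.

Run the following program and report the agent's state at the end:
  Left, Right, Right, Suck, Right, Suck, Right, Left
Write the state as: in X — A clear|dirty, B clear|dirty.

step 1/8 (Left): in A — A clear, B dirty
step 2/8 (Right): in B — A clear, B dirty
step 3/8 (Right): in B — A clear, B dirty
step 4/8 (Suck): in B — A clear, B clear
step 5/8 (Right): in B — A clear, B clear
step 6/8 (Suck): in B — A clear, B clear
step 7/8 (Right): in B — A clear, B clear
step 8/8 (Left): in A — A clear, B clear

in A — A clear, B clear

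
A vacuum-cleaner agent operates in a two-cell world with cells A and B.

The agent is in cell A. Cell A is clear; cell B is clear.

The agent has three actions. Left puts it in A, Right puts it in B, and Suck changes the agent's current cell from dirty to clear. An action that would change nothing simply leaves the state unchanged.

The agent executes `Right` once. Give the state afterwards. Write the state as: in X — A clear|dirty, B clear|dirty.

start: in A — A clear, B clear
[1] after Right: in B — A clear, B clear

in B — A clear, B clear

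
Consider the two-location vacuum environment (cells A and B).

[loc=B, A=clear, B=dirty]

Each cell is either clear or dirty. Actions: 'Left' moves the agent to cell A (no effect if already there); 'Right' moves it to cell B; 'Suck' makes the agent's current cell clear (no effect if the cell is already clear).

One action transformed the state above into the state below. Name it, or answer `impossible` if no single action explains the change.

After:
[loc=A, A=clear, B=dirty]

Left

try  Left: <A|clear|dirty>  ← match
try Right: <B|clear|dirty>
try  Suck: <B|clear|clear>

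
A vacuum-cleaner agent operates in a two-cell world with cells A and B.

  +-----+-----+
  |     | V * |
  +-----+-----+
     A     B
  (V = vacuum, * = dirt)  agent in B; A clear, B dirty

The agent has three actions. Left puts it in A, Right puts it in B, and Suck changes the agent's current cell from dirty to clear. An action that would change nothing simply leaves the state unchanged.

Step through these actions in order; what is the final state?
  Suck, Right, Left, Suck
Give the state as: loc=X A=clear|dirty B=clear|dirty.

loc=A A=clear B=clear

t=1 Suck ⇒ loc=B A=clear B=clear
t=2 Right ⇒ loc=B A=clear B=clear
t=3 Left ⇒ loc=A A=clear B=clear
t=4 Suck ⇒ loc=A A=clear B=clear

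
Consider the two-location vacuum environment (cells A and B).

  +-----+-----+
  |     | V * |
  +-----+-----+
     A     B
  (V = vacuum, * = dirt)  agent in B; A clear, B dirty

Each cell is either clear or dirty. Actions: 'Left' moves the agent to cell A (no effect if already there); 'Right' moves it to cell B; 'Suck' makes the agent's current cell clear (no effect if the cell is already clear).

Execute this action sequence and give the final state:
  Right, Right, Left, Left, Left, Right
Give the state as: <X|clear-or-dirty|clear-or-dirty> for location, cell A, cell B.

1) do Right; now <B|clear|dirty>
2) do Right; now <B|clear|dirty>
3) do Left; now <A|clear|dirty>
4) do Left; now <A|clear|dirty>
5) do Left; now <A|clear|dirty>
6) do Right; now <B|clear|dirty>

<B|clear|dirty>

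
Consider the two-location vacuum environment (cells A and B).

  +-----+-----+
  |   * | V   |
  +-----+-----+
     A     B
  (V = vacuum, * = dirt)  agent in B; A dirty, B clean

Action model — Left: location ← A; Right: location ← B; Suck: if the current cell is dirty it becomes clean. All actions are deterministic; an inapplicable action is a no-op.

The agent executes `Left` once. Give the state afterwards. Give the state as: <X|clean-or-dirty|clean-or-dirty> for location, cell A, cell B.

start: <B|dirty|clean>
t=1 Left ⇒ <A|dirty|clean>

<A|dirty|clean>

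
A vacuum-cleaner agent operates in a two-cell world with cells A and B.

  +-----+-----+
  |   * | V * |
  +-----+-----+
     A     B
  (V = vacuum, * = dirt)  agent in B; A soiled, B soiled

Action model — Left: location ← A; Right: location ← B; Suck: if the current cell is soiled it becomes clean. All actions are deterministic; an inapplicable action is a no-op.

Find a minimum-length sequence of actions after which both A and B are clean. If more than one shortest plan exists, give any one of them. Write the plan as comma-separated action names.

Suck, Left, Suck

Suck (#1): (B; A:soiled, B:clean)
Left (#2): (A; A:soiled, B:clean)
Suck (#3): (A; A:clean, B:clean)
min 3: Suck B + move + Suck A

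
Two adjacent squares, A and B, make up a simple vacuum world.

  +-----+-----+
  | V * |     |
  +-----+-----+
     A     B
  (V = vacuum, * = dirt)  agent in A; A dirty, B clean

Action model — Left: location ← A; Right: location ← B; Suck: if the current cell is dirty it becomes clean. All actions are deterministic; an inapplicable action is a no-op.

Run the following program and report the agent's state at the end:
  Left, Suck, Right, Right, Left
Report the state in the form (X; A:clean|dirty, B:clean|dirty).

1. Left → (A; A:dirty, B:clean)
2. Suck → (A; A:clean, B:clean)
3. Right → (B; A:clean, B:clean)
4. Right → (B; A:clean, B:clean)
5. Left → (A; A:clean, B:clean)

(A; A:clean, B:clean)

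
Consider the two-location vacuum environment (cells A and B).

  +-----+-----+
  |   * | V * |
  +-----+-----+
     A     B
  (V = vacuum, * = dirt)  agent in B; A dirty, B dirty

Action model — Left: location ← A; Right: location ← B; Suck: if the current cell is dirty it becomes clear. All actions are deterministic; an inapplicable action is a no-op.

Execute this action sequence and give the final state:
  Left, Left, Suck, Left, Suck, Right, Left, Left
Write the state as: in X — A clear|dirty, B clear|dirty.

1) do Left; now in A — A dirty, B dirty
2) do Left; now in A — A dirty, B dirty
3) do Suck; now in A — A clear, B dirty
4) do Left; now in A — A clear, B dirty
5) do Suck; now in A — A clear, B dirty
6) do Right; now in B — A clear, B dirty
7) do Left; now in A — A clear, B dirty
8) do Left; now in A — A clear, B dirty

in A — A clear, B dirty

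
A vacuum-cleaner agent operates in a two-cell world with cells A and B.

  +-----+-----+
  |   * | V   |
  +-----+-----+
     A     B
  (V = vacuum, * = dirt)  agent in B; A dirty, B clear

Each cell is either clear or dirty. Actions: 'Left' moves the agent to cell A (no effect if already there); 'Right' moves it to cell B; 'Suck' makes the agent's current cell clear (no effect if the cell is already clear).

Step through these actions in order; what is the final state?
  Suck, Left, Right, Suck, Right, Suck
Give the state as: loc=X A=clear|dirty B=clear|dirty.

step 1/6 (Suck): loc=B A=dirty B=clear
step 2/6 (Left): loc=A A=dirty B=clear
step 3/6 (Right): loc=B A=dirty B=clear
step 4/6 (Suck): loc=B A=dirty B=clear
step 5/6 (Right): loc=B A=dirty B=clear
step 6/6 (Suck): loc=B A=dirty B=clear

loc=B A=dirty B=clear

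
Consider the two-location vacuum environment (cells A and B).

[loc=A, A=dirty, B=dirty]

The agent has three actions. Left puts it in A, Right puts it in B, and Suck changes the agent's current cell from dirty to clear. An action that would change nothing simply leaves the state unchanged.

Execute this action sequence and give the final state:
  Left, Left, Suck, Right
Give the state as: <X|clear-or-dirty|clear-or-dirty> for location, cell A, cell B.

[1] after Left: <A|dirty|dirty>
[2] after Left: <A|dirty|dirty>
[3] after Suck: <A|clear|dirty>
[4] after Right: <B|clear|dirty>

<B|clear|dirty>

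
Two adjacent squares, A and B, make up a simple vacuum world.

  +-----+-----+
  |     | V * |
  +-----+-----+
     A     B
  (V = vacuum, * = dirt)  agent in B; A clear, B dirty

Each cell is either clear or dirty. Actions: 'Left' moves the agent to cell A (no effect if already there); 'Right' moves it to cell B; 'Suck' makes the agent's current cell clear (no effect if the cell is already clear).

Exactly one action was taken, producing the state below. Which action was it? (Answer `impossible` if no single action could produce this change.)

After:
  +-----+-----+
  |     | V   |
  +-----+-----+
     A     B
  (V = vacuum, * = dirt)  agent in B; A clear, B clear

Suck

try  Left: (A; A:clear, B:dirty)
try Right: (B; A:clear, B:dirty)
try  Suck: (B; A:clear, B:clear)  ← match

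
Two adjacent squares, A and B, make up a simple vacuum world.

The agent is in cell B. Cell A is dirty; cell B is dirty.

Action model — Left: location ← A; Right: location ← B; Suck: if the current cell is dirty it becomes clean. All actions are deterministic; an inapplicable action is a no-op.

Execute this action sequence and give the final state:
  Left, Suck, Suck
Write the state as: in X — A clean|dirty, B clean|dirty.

in A — A clean, B dirty

1. Left → in A — A dirty, B dirty
2. Suck → in A — A clean, B dirty
3. Suck → in A — A clean, B dirty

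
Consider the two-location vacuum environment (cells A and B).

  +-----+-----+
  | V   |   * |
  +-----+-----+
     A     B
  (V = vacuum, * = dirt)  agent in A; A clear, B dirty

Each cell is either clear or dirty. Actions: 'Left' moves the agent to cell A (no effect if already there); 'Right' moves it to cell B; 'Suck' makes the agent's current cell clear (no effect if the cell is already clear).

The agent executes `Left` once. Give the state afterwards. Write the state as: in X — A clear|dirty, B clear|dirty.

in A — A clear, B dirty

start: in A — A clear, B dirty
1) do Left; now in A — A clear, B dirty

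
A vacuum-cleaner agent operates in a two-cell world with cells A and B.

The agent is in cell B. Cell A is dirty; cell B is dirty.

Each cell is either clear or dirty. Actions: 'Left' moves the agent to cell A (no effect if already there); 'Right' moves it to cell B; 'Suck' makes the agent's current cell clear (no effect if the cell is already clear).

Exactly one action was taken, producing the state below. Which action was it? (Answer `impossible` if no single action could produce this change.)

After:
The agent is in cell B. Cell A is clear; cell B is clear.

try  Left: (A; A:dirty, B:dirty)
try Right: (B; A:dirty, B:dirty)
try  Suck: (B; A:dirty, B:clear)
no single action produces the after-state

impossible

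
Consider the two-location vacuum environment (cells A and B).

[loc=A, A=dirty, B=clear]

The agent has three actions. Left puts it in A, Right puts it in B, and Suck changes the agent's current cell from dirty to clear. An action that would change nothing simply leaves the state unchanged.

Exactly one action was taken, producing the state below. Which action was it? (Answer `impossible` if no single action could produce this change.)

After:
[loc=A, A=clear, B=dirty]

try  Left: in A — A dirty, B clear
try Right: in B — A dirty, B clear
try  Suck: in A — A clear, B clear
no single action produces the after-state

impossible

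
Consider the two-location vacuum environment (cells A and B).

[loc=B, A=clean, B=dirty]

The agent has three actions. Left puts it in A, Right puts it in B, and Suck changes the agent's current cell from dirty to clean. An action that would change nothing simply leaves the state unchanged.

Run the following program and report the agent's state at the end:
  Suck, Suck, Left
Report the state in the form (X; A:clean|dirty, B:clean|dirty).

(A; A:clean, B:clean)

1. Suck → (B; A:clean, B:clean)
2. Suck → (B; A:clean, B:clean)
3. Left → (A; A:clean, B:clean)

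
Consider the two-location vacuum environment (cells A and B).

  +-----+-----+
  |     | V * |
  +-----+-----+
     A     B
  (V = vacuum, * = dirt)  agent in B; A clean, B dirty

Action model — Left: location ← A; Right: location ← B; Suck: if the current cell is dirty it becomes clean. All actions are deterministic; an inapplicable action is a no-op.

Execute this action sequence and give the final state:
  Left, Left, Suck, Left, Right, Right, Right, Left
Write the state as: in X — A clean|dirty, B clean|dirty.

in A — A clean, B dirty

step 1/8 (Left): in A — A clean, B dirty
step 2/8 (Left): in A — A clean, B dirty
step 3/8 (Suck): in A — A clean, B dirty
step 4/8 (Left): in A — A clean, B dirty
step 5/8 (Right): in B — A clean, B dirty
step 6/8 (Right): in B — A clean, B dirty
step 7/8 (Right): in B — A clean, B dirty
step 8/8 (Left): in A — A clean, B dirty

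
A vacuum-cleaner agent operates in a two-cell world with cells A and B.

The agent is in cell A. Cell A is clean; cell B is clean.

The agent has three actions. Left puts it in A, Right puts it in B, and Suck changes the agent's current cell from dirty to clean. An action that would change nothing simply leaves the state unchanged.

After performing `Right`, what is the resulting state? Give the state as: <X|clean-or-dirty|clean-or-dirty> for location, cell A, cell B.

start: <A|clean|clean>
1. Right → <B|clean|clean>

<B|clean|clean>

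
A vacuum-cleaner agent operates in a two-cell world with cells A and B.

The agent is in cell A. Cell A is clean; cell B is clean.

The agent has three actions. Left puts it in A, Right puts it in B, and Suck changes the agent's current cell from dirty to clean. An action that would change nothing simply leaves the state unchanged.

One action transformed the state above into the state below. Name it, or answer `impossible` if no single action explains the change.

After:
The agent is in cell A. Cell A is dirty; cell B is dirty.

try  Left: in A — A clean, B clean
try Right: in B — A clean, B clean
try  Suck: in A — A clean, B clean
no single action produces the after-state

impossible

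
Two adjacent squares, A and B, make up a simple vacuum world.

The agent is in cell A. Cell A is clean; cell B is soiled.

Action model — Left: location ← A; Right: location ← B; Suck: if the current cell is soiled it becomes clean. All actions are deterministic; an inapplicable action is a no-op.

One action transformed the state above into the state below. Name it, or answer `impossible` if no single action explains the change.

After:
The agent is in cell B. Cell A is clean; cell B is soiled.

Right

try  Left: <A|clean|soiled>
try Right: <B|clean|soiled>  ← match
try  Suck: <A|clean|soiled>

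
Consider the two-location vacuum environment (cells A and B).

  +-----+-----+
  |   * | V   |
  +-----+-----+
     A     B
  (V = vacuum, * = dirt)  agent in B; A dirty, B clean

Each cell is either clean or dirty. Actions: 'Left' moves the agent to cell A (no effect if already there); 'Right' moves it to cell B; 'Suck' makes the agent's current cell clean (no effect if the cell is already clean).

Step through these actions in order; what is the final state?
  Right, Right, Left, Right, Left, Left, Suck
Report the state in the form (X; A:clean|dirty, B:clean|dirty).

(A; A:clean, B:clean)

step 1/7 (Right): (B; A:dirty, B:clean)
step 2/7 (Right): (B; A:dirty, B:clean)
step 3/7 (Left): (A; A:dirty, B:clean)
step 4/7 (Right): (B; A:dirty, B:clean)
step 5/7 (Left): (A; A:dirty, B:clean)
step 6/7 (Left): (A; A:dirty, B:clean)
step 7/7 (Suck): (A; A:clean, B:clean)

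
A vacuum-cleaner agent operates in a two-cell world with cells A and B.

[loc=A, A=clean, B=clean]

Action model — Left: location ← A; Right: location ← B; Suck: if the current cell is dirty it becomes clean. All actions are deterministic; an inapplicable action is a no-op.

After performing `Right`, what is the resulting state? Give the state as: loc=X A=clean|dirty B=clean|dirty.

loc=B A=clean B=clean

start: loc=A A=clean B=clean
1. Right → loc=B A=clean B=clean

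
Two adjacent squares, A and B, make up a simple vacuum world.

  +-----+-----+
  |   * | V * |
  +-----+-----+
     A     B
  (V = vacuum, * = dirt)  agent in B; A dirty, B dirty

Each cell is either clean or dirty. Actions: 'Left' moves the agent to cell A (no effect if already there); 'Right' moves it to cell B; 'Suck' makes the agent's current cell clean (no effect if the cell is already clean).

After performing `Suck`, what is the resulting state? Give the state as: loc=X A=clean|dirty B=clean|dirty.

loc=B A=dirty B=clean

start: loc=B A=dirty B=dirty
1) do Suck; now loc=B A=dirty B=clean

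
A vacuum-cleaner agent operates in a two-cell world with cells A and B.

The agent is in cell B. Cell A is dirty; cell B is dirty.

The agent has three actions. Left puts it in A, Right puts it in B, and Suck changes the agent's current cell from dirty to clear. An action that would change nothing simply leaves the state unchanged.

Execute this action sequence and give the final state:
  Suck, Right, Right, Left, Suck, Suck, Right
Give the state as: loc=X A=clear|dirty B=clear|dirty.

Suck (#1): loc=B A=dirty B=clear
Right (#2): loc=B A=dirty B=clear
Right (#3): loc=B A=dirty B=clear
Left (#4): loc=A A=dirty B=clear
Suck (#5): loc=A A=clear B=clear
Suck (#6): loc=A A=clear B=clear
Right (#7): loc=B A=clear B=clear

loc=B A=clear B=clear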